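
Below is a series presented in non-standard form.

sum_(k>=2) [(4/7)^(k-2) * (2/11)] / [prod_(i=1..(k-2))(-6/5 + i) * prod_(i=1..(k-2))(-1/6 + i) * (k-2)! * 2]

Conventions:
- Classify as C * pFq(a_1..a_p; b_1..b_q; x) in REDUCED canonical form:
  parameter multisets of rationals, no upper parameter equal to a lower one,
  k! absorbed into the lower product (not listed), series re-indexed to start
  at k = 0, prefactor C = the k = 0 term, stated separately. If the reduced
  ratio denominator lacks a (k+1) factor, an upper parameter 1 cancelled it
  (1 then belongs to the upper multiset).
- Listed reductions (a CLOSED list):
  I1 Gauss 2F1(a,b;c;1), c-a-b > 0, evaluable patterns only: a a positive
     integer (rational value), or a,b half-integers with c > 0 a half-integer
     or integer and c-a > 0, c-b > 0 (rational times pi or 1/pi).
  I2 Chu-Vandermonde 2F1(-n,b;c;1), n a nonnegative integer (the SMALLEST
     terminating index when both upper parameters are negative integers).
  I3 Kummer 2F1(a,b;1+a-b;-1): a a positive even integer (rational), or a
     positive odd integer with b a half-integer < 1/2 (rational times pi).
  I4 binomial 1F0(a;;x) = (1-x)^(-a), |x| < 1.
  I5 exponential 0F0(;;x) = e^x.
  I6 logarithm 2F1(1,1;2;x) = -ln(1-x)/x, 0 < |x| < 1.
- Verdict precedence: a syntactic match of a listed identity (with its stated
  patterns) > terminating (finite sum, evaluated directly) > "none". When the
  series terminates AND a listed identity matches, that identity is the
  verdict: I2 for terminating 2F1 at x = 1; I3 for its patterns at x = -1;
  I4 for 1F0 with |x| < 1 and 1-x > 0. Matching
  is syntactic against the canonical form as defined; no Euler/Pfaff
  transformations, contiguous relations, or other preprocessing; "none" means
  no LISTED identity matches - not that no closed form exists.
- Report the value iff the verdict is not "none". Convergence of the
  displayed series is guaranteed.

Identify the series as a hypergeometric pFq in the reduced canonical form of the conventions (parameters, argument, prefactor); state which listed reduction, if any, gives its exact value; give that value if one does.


Prefactor 1/11, argument 4/7: 0F2 with upper {-} over lower {-1/5, 5/6}. Verdict: none. A 0F2 with upper {-} fits none of I1-I6 at x = 4/7; the sum runs forever.

First insight: t_0 = 1/11 here, and the lower running product (C = 1/11, x = 4/7) is a rising factorial.
Ratio: r(k) = (4/7) * 1 / [(k-1/5) (k+5/6) (k+1)] - poly over poly, x = (4/7) from leading terms; C = 1/11 at k = 0.


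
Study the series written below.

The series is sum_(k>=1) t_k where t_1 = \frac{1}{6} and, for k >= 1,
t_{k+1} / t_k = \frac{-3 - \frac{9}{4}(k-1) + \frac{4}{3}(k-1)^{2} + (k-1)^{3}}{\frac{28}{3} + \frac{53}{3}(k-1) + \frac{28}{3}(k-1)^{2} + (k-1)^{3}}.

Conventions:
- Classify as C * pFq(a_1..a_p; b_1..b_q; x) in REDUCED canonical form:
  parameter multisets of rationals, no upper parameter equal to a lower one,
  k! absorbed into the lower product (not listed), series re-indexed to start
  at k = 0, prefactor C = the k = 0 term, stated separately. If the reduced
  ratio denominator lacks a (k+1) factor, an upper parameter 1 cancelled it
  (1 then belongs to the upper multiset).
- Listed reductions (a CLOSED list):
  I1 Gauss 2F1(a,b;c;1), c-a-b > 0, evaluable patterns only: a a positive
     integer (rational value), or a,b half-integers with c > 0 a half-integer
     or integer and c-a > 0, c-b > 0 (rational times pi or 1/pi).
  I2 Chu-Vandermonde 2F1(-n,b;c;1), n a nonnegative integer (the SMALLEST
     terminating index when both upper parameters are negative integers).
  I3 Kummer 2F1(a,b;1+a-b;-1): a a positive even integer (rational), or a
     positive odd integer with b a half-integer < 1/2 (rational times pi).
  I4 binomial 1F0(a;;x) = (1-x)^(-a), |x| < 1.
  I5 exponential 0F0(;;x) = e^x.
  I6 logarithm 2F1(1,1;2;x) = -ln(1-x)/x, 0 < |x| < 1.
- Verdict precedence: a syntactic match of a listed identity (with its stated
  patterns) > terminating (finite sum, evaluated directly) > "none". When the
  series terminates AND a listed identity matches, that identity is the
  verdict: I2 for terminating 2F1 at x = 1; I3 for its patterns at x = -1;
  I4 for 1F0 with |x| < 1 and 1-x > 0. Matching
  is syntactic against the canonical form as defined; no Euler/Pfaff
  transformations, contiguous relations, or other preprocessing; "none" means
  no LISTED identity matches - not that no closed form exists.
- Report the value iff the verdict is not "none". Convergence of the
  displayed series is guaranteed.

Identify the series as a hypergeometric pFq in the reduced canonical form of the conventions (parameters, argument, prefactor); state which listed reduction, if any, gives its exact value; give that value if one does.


The tell: with t_0 = \frac{1}{6}, the parameter 4/3 appears in both the upper and lower lists and cancels.
Step ratio: r(k) = 1 * (k-\frac{3}{2}) (k+\frac{3}{2}) / [(k+7) (k+1)] - rational in k, leading ratio 1; with t_0 = \frac{1}{6}, classification follows.

With C = \frac{1}{6}: the canonical form is 2F1(-\frac{3}{2}, \frac{3}{2}; 7; 1). Verdict: Gauss's theorem I1 (half-integer case) matches (x = 1; upper {-\frac{3}{2}, \frac{3}{2}} half-integers, c = 7 in the evaluable pattern). Its exact value is \frac{1048576}{2837835} / \pi.


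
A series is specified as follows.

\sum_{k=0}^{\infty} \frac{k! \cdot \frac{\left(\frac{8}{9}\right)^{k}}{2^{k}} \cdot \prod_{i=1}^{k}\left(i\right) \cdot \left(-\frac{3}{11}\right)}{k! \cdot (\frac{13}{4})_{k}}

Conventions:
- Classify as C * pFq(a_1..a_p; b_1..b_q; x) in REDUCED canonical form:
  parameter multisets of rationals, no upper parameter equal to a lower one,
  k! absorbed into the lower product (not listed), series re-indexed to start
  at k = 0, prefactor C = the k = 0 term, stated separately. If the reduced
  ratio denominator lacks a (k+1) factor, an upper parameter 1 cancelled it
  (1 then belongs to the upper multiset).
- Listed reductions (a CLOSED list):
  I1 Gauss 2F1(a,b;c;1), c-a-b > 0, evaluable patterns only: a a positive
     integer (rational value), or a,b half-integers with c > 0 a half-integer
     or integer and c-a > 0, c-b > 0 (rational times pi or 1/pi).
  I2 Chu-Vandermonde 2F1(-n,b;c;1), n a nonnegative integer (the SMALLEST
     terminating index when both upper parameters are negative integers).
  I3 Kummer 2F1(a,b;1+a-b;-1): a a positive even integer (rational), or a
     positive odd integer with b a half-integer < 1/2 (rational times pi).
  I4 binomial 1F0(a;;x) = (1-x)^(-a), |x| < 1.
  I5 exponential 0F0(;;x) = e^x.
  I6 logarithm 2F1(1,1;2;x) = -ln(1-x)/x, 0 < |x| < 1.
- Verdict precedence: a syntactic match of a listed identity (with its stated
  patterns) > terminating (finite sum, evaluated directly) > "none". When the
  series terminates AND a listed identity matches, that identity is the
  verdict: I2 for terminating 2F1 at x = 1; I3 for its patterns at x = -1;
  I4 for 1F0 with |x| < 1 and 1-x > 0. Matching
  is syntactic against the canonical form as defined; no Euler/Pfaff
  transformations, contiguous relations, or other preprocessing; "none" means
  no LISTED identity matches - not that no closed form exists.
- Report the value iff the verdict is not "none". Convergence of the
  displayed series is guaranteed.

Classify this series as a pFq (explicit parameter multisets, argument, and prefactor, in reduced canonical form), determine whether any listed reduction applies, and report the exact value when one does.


With C = -\frac{3}{11}: the canonical form is 2F1(1, 1; \frac{13}{4}; \frac{4}{9}). Verdict: none here - no I1-I6 shape fits x = \frac{4}{9} with lower {\frac{13}{4}}.

Key observation: x = \frac{4}{9} and the two k-th powers (prefactor -3/11) combine into one argument.
Term ratio: r(k) = \frac{4}{9} * (k+1) (k+1) / [(k+\frac{13}{4}) (k+1)] - rational; roots negated = parameters, x = \frac{4}{9}, C = -\frac{3}{11}.


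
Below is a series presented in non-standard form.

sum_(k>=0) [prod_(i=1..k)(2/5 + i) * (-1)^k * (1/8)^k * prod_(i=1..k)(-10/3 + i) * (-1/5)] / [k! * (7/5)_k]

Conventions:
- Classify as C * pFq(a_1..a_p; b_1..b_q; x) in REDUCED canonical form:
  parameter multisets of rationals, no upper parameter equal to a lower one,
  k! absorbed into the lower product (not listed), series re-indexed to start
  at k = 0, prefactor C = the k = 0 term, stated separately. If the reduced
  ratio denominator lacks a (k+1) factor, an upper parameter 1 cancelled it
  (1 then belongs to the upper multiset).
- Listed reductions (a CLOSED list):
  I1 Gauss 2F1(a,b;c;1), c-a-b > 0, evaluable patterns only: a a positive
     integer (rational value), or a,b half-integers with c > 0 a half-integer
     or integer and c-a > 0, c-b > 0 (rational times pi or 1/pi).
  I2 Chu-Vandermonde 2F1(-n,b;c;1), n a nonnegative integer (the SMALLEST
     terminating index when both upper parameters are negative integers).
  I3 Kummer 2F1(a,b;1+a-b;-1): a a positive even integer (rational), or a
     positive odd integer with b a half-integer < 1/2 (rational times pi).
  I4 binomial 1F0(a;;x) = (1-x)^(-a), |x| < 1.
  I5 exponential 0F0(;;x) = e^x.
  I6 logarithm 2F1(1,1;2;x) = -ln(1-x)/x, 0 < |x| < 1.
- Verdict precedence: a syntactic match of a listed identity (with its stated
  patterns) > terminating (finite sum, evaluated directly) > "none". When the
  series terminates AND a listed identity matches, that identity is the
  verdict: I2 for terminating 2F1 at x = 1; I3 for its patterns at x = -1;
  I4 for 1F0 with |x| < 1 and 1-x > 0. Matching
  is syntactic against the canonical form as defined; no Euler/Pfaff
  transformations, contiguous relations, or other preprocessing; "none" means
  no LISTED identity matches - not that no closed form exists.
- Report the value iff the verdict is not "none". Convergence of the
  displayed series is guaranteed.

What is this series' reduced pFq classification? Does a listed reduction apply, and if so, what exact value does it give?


With C = -1/5: the canonical form is 1F0(-7/3; -; -1/8). Verdict at x = -1/8: binomial (I4) matches (the 1F0 binomial series: exponent 7/3, x = -1/8). Exact value: (-1/5) * (9/8)^(7/3).

First insight: from the first term -1/5: the running product (C = -1/5) telescopes to a rising factorial.
Term ratio: r(k) = (-1/8) * (k-7/3) / [(k+1)] ; factor over Q: parameters, x = (-1/8), and C = -1/5.


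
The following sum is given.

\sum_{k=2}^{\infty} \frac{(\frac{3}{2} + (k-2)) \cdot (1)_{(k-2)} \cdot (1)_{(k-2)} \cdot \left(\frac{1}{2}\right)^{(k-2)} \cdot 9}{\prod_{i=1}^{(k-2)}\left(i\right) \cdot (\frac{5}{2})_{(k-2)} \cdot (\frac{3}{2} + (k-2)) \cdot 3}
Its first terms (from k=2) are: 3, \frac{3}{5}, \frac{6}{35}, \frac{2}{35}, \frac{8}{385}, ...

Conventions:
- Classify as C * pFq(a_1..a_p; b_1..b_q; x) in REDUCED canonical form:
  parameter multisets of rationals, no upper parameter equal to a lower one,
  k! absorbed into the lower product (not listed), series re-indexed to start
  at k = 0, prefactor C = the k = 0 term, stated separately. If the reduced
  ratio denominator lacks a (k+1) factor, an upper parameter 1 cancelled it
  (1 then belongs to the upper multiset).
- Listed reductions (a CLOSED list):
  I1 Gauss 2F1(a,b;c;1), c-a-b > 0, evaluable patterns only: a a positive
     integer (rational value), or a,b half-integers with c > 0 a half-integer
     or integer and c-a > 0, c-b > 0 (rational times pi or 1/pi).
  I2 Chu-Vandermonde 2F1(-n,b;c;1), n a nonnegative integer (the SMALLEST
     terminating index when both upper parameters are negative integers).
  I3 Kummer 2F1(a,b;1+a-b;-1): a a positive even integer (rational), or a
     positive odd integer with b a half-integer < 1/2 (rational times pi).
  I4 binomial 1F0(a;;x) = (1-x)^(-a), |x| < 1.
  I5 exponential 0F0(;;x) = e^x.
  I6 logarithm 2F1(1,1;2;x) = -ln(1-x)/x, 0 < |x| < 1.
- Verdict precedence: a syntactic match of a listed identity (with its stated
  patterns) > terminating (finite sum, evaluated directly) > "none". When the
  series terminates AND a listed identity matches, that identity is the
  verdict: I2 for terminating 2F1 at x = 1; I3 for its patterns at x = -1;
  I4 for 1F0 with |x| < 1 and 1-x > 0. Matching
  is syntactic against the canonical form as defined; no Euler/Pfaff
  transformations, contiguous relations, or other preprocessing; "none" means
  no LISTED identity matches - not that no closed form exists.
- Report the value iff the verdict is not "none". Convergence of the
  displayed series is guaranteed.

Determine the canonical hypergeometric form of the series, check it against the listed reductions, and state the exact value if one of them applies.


At argument \frac{1}{2}: a 2F1 with upper {1, 1}, lower {\frac{5}{2}}, scaled by C = 3. Verdict: none (x = \frac{1}{2}): each listed identity misses the multisets {1, 1} ; {\frac{5}{2}}.

The tell: x = \frac{1}{2} and the product of the first k integers (prefactor 3) is k!.
Adjacent-term ratio: r(k) = \frac{1}{2} * (k+1) (k+1) / [(k+\frac{5}{2}) (k+1)] - rational in k, leading ratio \frac{1}{2}; with t_0 = 3, classification follows.


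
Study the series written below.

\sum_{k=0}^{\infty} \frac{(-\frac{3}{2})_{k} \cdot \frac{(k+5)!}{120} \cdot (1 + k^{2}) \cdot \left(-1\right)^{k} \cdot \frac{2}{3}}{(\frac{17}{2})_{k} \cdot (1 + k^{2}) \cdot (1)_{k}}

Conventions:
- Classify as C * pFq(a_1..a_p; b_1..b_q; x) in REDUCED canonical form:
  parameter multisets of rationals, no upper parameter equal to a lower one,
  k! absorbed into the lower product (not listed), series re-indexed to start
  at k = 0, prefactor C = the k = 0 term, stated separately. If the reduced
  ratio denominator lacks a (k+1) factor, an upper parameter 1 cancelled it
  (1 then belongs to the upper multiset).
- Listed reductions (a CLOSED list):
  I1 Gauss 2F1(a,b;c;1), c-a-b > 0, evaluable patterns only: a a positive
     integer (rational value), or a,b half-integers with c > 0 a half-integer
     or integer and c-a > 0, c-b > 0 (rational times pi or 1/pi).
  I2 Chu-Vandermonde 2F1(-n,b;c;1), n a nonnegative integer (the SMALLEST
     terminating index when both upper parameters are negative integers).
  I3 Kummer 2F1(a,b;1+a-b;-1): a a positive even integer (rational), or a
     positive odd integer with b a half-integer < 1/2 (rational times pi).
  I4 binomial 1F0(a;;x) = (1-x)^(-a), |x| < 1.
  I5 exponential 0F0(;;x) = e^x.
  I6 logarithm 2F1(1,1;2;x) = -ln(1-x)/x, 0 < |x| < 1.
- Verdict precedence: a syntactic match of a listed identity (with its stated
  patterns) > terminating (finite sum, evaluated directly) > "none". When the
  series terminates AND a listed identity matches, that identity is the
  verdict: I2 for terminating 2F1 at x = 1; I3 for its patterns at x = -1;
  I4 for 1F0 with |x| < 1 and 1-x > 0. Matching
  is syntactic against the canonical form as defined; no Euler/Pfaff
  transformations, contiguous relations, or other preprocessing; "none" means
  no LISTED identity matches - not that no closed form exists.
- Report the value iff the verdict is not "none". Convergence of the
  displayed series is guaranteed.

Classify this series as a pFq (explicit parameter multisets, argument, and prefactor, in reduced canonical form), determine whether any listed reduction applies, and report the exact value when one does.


The series (x = -1) is 2F1: upper {-\frac{3}{2}, 6}, lower {\frac{17}{2}}, prefactor \frac{2}{3}. Verdict: the Kummer evaluation I3 applies (x = -1; c = \frac{17}{2} equals 1+a-b for upper {-\frac{3}{2}, 6}: listed pattern). Hence: \frac{143}{96}.

First insight: t_0 being \frac{2}{3}, the factorial ratio (C = 2/3) (k+a-1)!/(a-1)! is a rising factorial (a)_k.
Term ratio: r(k) = -1 * (k-\frac{3}{2}) (k+6) / [(k+\frac{17}{2}) (k+1)] ; factor over Q: parameters, x = -1, and C = \frac{2}{3}.


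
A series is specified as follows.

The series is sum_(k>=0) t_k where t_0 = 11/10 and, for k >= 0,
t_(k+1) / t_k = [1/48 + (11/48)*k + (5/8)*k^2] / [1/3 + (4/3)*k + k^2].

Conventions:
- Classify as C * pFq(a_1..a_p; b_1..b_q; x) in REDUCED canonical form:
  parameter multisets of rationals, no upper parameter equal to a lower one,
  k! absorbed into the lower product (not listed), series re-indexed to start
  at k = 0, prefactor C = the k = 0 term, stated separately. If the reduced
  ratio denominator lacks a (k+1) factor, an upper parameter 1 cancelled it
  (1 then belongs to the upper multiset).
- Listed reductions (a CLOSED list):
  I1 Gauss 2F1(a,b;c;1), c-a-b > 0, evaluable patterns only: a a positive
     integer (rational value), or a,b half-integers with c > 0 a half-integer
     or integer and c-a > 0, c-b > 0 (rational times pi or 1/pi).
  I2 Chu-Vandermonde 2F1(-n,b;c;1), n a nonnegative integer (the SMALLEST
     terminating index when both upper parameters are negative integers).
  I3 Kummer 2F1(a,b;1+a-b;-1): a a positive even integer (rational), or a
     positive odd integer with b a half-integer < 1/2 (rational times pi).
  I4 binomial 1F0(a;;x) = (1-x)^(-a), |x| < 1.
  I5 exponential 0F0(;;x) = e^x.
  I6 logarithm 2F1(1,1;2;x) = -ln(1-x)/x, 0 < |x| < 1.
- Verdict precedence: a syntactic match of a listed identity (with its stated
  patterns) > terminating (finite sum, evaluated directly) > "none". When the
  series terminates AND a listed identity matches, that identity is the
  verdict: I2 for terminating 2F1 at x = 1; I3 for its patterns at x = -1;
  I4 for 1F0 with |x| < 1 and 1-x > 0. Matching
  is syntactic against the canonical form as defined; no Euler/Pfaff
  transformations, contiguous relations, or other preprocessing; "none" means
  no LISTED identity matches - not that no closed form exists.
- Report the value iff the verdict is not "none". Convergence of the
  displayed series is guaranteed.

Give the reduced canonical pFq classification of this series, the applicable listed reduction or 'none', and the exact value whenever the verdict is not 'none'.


Key observation: with t_0 = 11/10, factor the ratio over Q (prefactor 11/10): negated roots = parameters.
Adjacent-term ratio: r(k) = (5/8) * (k+1/6) (k+1/5) / [(k+1/3) (k+1)] - poly over poly, x = (5/8) from leading terms; C = 11/10 at k = 0.

Prefactor 11/10, argument 5/8: 2F1 with upper {1/6, 1/5} over lower {1/3}. Verdict: none here - no I1-I6 shape fits x = 5/8 with lower {1/3}.


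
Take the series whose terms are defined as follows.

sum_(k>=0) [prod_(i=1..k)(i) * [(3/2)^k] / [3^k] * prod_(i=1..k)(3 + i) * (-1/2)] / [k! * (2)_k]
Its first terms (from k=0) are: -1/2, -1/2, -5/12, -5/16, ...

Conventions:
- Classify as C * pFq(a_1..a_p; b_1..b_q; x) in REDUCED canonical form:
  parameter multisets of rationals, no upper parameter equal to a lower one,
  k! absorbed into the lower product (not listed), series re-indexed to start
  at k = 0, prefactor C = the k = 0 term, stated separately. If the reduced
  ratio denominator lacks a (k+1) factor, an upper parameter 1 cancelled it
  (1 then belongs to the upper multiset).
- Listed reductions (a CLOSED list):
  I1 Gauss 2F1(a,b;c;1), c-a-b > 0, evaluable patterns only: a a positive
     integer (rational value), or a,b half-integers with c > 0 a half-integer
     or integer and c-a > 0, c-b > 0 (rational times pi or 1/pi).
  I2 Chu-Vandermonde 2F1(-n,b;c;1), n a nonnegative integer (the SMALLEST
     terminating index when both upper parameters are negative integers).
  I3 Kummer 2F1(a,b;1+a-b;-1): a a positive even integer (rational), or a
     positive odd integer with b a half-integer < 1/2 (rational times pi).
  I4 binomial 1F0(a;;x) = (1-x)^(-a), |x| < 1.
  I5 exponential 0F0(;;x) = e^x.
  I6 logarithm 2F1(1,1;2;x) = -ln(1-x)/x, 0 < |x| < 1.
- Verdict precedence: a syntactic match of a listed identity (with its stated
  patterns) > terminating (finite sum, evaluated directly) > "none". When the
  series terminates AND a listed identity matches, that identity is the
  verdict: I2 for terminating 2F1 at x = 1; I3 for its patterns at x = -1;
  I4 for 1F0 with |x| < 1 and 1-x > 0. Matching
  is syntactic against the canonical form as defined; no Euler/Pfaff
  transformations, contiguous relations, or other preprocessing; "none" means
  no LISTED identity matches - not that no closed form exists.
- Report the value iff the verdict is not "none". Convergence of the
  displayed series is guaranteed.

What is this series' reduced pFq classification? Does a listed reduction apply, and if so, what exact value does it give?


The tell: x = (1/2) and the running product (C = -1/2, x = 1/2) telescopes to a rising factorial.
Adjacent-term ratio: r(k) = (1/2) * (k+1) (k+4) / [(k+2) (k+1)] - rational in k. x = (1/2); t_0 = -1/2; negate the roots.

The series (x = 1/2) is 2F1: upper {1, 4}, lower {2}, prefactor -1/2. Verdict: none. A 2F1 with upper {1, 4} fits none of I1-I6 at x = 1/2; the sum runs forever.


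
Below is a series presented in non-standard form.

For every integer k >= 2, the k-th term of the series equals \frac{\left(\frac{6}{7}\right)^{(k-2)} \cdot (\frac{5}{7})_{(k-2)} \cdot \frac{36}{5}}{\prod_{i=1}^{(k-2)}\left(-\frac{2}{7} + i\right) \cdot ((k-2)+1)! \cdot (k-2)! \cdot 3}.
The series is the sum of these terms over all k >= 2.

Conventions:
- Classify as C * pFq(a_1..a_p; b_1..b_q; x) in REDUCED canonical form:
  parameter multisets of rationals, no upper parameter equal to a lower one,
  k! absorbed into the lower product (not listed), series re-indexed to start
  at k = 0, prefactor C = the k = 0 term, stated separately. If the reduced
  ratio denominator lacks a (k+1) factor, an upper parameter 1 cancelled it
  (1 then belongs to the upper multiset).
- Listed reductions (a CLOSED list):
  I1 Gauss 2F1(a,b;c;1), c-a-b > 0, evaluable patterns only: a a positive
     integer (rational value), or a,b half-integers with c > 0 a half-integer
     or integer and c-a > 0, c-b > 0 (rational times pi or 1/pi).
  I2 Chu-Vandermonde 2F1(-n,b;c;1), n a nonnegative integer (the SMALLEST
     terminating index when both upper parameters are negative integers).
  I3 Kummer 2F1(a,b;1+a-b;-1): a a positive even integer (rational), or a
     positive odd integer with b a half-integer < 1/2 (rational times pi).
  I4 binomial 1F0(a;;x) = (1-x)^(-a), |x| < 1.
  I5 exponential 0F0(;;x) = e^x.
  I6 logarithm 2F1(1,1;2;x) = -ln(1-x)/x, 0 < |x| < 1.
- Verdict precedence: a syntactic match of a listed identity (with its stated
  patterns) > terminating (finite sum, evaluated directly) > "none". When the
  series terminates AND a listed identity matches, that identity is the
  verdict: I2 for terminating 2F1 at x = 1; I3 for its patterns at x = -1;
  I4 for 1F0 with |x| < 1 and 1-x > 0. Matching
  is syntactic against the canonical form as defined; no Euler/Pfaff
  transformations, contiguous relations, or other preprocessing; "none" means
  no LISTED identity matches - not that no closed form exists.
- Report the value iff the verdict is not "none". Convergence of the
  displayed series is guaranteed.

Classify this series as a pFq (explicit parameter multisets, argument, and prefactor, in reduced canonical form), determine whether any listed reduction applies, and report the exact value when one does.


Structural cue: t_0 being \frac{12}{5}, the constant factors (prefactor 12/5) combine into one prefactor.
Adjacent-term ratio: r(k) = \frac{6}{7} * 1 / [(k+2) (k+1)] - rational; roots negated = parameters, x = \frac{6}{7}, C = \frac{12}{5}.

With C = \frac{12}{5}: the canonical form is 0F1(-; 2; \frac{6}{7}). Verdict: none (x = \frac{6}{7}): each listed identity misses the multisets {-} ; {2}.


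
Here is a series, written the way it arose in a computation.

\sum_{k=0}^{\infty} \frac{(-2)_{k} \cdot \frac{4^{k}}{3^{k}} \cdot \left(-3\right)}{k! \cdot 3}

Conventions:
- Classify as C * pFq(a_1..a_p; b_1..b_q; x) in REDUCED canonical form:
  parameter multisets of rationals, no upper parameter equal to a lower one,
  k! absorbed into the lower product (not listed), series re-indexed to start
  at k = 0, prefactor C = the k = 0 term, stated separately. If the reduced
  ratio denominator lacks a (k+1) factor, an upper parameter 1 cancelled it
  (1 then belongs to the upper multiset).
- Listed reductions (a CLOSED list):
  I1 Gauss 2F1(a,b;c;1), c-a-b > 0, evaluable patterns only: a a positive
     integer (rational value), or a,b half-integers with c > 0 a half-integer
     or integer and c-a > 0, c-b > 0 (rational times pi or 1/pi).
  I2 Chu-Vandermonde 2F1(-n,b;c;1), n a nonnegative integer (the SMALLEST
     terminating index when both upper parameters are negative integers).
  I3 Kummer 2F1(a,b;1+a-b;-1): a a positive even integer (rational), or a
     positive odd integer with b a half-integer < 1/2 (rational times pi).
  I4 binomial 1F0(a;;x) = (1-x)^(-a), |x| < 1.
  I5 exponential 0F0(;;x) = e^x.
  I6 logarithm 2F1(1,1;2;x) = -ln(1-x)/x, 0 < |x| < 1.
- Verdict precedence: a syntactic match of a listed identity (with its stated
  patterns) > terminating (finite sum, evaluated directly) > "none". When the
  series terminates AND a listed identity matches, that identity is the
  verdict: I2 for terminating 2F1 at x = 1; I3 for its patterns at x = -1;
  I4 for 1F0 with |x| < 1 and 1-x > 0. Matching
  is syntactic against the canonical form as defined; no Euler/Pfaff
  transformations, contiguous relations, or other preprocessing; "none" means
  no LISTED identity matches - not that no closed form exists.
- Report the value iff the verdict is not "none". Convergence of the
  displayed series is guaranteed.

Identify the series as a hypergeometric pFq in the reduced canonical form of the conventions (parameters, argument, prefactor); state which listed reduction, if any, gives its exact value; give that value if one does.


At argument \frac{4}{3}: a 1F0 with upper {-2}, lower {-}, scaled by C = -1. Verdict: terminating - the sum ends at index 2 because -2 is a negative integer; exact evaluation follows. Its exact value is -\frac{1}{9}.

First insight: t_0 being -1, the two geometric factors (prefactor -1) combine into one argument.
Adjacent-term ratio: r(k) = \frac{4}{3} * (k-2) / [(k+1)] - poly over poly, x = \frac{4}{3} from leading terms; C = -1 at k = 0.


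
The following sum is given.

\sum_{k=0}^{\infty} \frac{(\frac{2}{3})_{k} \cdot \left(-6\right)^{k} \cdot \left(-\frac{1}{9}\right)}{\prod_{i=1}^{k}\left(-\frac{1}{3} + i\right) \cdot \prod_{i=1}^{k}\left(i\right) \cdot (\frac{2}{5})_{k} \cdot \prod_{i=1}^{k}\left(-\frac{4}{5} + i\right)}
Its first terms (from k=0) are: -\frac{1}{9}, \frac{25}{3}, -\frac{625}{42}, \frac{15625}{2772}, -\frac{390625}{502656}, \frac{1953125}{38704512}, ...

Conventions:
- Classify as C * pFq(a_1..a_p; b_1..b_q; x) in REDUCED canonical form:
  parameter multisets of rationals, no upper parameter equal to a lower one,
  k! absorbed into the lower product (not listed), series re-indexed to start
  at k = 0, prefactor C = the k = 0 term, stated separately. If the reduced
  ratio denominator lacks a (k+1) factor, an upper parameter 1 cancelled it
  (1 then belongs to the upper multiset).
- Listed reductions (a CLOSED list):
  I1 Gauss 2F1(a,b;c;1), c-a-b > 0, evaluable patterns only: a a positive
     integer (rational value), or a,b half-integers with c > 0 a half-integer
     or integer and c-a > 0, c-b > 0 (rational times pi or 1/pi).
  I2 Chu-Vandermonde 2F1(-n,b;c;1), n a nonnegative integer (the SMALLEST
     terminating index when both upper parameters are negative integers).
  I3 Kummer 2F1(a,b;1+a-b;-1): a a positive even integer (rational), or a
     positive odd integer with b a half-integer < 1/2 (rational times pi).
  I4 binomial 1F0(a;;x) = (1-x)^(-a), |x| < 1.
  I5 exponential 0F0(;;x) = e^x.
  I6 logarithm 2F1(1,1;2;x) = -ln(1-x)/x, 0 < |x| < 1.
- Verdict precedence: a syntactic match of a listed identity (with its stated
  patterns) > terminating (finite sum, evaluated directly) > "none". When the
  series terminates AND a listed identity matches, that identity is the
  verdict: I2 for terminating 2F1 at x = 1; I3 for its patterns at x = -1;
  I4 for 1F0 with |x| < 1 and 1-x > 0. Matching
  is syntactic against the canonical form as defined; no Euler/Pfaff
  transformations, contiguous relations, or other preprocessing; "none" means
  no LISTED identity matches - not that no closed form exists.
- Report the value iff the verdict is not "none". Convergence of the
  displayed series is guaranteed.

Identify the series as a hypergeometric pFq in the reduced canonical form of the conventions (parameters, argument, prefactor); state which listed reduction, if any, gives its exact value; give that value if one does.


Canonical form: C = -\frac{1}{9} times 0F2 with upper {-}, lower {\frac{1}{5}, \frac{2}{5}}, x = -6. Verdict: no listed reduction: x = -6 and upper {-} fail every I1-I6 pattern.

Key observation: x = -6 and the product of the first k integers (prefactor -1/9) is k!.
Term ratio: r(k) = -6 * 1 / [(k+\frac{1}{5}) (k+\frac{2}{5}) (k+1)] ; factor over Q: parameters, x = -6, and C = -\frac{1}{9}.


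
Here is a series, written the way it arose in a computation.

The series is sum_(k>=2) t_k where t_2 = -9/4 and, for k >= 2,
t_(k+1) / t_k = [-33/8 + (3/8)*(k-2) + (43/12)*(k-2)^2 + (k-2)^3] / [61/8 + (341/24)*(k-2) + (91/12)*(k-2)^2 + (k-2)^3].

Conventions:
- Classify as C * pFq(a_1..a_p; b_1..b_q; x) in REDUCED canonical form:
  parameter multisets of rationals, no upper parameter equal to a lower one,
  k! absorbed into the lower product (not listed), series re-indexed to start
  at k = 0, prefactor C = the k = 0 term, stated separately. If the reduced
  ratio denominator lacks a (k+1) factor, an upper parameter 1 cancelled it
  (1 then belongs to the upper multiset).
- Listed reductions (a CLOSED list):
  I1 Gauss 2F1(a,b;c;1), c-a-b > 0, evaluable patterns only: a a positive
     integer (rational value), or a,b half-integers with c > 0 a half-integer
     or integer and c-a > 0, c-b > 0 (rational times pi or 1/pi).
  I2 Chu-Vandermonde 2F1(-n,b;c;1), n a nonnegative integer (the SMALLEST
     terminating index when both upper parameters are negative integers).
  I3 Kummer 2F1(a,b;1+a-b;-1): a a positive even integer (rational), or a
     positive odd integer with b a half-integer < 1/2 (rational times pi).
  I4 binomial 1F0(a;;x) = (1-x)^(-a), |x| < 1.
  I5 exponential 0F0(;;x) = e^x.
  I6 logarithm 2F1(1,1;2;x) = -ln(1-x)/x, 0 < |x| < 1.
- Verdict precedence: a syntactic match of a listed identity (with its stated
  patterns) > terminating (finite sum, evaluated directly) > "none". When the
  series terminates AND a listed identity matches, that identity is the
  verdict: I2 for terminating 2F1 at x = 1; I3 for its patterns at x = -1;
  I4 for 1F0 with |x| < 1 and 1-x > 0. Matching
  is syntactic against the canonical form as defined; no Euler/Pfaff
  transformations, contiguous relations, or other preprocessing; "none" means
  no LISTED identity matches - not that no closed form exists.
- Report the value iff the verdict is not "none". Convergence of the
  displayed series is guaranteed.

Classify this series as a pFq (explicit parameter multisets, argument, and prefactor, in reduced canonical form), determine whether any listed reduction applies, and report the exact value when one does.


This is -9/4 * 2F1(-11/12, 3; 61/12; 1) in reduced canonical form. Verdict: the Gauss summation I1 applies (x = 1: the Gamma ratio telescopes since c-a-b = 3 > 0 and a = 3 in Z>0). Value: -9065/9216.

First insight: x = 1 and roots of the ratio polynomials (C = -9/4, x = 1) are the negated parameters.
Step ratio: r(k) = 1 * (k-11/12) (k+3) / [(k+61/12) (k+1)] - rational in k, leading ratio 1; with t_0 = -9/4, classification follows.


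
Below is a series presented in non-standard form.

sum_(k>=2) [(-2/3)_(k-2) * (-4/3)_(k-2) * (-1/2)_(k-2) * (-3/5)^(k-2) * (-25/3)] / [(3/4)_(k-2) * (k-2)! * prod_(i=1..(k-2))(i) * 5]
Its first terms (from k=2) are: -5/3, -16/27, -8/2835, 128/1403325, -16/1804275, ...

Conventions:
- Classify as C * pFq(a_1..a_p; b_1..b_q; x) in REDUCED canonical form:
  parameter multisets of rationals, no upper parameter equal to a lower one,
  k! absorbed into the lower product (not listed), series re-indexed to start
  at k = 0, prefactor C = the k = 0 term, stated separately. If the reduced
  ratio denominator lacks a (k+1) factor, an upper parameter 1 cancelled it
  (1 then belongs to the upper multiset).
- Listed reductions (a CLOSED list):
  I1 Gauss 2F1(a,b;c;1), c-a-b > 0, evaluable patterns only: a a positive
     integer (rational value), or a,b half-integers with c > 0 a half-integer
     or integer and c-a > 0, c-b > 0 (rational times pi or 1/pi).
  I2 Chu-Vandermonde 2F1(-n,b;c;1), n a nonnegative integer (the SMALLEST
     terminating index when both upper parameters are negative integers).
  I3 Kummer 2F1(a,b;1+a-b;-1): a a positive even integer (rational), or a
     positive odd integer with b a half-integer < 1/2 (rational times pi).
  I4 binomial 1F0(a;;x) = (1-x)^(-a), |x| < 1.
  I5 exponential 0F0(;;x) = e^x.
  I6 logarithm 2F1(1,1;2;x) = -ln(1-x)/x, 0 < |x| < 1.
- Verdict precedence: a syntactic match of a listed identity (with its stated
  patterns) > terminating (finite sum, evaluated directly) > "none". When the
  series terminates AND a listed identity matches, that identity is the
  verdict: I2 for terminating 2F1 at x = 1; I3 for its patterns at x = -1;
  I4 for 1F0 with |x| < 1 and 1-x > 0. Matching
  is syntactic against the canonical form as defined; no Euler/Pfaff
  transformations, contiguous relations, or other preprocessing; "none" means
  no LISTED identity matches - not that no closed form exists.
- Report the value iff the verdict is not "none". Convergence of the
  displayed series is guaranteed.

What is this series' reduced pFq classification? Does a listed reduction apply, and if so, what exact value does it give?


This is -5/3 * 3F2(-4/3, -2/3, -1/2; 3/4, 1; -3/5) in reduced canonical form. Verdict: none (x = -3/5): each listed identity misses the multisets {-4/3, -2/3, -1/2} ; {3/4, 1}.

Key step: from the first term -5/3: the lower running product (C = -5/3, x = -3/5) is a rising factorial.
Adjacent-term ratio: r(k) = (-3/5) * (k-4/3) (k-2/3) (k-1/2) / [(k+3/4) (k+1) (k+1)] - rational in k, leading ratio (-3/5); with t_0 = -5/3, classification follows.


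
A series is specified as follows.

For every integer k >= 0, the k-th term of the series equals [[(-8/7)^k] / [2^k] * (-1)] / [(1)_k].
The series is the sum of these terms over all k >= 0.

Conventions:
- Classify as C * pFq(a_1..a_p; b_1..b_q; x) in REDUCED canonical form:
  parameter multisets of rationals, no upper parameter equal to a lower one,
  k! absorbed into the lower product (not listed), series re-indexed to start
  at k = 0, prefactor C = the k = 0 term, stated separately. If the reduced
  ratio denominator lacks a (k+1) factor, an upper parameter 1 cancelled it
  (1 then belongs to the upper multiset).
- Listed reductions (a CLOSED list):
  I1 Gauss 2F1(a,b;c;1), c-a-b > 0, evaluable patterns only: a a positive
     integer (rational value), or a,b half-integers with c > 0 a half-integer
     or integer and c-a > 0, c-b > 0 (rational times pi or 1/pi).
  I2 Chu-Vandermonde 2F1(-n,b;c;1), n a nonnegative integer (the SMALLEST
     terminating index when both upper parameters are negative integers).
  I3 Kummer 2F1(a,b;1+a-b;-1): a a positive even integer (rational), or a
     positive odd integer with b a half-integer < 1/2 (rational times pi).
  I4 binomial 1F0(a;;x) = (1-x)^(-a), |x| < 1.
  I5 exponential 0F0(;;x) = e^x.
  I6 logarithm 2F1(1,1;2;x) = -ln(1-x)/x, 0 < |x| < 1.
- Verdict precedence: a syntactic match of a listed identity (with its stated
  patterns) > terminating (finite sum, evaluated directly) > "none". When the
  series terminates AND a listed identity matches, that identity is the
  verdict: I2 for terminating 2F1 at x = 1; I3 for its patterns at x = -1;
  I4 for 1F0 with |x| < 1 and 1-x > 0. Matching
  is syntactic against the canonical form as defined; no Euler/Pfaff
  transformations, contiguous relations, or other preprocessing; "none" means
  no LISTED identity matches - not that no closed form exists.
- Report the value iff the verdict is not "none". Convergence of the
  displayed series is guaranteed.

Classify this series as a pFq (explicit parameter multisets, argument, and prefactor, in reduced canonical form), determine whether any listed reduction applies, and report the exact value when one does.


This is -1 * 0F0(-; -; -4/7) in reduced canonical form. Verdict: this is the I5 exponential reduction (the 0F0 exponential series at x = -4/7). Sum: (-1) * e^(-4/7).

The tell: from the first term -1: (1)_k (prefactor -1) is k! itself.
Ratio: r(k) = (-4/7) * 1 / [(k+1)] - rational in k, leading ratio (-4/7); with t_0 = -1, classification follows.


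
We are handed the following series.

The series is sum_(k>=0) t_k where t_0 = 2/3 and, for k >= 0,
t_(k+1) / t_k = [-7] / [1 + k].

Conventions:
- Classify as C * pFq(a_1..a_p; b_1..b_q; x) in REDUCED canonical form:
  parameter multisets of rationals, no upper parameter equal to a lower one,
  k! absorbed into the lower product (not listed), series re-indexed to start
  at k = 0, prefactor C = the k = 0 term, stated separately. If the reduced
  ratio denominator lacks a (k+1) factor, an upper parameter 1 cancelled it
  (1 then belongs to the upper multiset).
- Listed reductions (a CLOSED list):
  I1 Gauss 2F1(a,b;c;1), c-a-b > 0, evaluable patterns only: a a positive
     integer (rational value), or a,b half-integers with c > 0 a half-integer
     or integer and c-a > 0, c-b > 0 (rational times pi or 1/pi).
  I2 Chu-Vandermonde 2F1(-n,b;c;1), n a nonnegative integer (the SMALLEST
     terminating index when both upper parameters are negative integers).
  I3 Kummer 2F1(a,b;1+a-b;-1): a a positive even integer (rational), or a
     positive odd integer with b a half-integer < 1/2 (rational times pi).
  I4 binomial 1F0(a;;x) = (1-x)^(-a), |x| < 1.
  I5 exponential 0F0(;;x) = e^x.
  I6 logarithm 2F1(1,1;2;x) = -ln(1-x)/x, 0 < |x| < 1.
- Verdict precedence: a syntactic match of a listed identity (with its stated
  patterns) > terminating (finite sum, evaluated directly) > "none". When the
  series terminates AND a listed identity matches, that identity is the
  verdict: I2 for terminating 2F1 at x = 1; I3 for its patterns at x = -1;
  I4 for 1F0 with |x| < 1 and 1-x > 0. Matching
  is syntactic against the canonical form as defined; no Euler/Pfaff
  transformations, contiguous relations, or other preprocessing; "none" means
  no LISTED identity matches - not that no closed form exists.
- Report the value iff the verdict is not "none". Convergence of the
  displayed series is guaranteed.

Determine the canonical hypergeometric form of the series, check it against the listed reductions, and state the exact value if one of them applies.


This is 2/3 * 0F0(-; -; -7) in reduced canonical form. Verdict (x = -7): exponential (I5) applies (the 0F0 exponential series at x = -7). Exact value: (2/3) * e^(-7).

Structural cue: with t_0 = 2/3, roots of the ratio polynomials (prefactor 2/3) are the negated parameters.
Step ratio: r(k) = (-7) * 1 / [(k+1)] - rational in k. x = (-7); t_0 = 2/3; negate the roots.


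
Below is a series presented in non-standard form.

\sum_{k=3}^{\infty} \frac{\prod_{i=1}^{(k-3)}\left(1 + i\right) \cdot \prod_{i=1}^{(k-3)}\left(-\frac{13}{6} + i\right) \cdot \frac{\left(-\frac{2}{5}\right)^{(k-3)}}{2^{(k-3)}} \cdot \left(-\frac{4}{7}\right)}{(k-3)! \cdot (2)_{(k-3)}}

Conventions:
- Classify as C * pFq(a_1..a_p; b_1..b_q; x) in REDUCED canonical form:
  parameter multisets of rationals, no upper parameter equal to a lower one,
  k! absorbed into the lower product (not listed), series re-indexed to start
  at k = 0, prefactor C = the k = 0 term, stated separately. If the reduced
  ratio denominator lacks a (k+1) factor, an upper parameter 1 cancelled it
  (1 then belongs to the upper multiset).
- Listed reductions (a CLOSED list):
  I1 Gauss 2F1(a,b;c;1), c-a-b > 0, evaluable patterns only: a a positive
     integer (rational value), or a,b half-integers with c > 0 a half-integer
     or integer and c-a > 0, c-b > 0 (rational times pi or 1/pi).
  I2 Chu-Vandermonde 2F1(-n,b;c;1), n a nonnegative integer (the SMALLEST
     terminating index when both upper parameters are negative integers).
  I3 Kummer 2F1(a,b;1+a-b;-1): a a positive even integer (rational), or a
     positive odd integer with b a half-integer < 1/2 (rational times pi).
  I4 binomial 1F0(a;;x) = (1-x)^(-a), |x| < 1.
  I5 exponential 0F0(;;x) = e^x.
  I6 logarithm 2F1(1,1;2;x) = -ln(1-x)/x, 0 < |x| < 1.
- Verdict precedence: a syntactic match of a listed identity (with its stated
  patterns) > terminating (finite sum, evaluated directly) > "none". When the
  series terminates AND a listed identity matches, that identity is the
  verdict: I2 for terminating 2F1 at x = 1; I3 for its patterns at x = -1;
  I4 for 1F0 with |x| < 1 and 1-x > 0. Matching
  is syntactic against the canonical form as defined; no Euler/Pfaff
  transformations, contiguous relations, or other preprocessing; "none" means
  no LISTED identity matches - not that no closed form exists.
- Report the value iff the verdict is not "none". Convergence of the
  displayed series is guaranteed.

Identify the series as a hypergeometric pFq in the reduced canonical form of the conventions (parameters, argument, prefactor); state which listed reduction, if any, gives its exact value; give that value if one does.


Structural cue: t_0 being -\frac{4}{7}, the running product (prefactor -4/7) telescopes to a rising factorial.
Adjacent-term ratio: r(k) = -\frac{1}{5} * (k-\frac{7}{6}) / [(k+1)] ; factor over Q: parameters, x = -\frac{1}{5}, and C = -\frac{4}{7}.

Prefactor -\frac{4}{7}, argument -\frac{1}{5}: 1F0 with upper {-\frac{7}{6}} over lower {-}. Verdict: binomial (I4) matches (the 1F0 binomial series: exponent 7/6, x = -\frac{1}{5}). Exact value: \left(-\frac{4}{7}\right) \cdot \left(\frac{6}{5}\right)^{\frac{7}{6}}.
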